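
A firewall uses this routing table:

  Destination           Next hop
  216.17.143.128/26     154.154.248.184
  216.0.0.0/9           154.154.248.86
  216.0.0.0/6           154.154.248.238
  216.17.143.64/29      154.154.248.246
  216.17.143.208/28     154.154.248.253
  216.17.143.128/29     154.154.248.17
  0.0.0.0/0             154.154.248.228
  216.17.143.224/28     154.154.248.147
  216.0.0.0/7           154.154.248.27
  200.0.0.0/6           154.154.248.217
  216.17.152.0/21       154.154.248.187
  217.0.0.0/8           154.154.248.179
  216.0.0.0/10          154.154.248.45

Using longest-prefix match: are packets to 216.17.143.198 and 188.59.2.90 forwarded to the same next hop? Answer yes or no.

no

216.17.143.198: longest match 216.0.0.0/10 -> 154.154.248.45
188.59.2.90: longest match 0.0.0.0/0 -> 154.154.248.228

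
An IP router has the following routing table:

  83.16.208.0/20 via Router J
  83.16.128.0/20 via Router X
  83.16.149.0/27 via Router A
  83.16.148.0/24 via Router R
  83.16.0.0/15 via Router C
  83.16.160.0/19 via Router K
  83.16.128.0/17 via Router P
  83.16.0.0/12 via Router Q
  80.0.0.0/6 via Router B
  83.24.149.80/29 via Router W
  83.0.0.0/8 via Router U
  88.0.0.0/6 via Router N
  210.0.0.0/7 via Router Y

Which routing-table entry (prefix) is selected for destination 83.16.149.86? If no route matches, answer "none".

83.16.128.0/17

Entries matching 83.16.149.86:
  80.0.0.0/6 (80.0.0.0 - 83.255.255.255)
  83.0.0.0/8 (83.0.0.0 - 83.255.255.255)
  83.16.0.0/12 (83.16.0.0 - 83.31.255.255)
  83.16.0.0/15 (83.16.0.0 - 83.17.255.255)
  83.16.128.0/17 (83.16.128.0 - 83.16.255.255)
Most specific is 83.16.128.0/17.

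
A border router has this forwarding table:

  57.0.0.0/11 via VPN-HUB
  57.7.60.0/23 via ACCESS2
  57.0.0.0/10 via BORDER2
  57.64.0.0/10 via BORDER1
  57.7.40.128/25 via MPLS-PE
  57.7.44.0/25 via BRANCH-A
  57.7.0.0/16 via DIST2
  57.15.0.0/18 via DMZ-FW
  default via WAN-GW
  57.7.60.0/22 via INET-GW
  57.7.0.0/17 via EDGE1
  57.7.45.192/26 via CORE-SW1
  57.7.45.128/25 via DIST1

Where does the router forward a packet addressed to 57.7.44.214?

Routes whose prefix contains 57.7.44.214:
  0.0.0.0/0 (default, matches everything) -> WAN-GW
  57.0.0.0/10 (57.0.0.0 - 57.63.255.255) -> BORDER2
  57.0.0.0/11 (57.0.0.0 - 57.31.255.255) -> VPN-HUB
  57.7.0.0/16 (57.7.0.0 - 57.7.255.255) -> DIST2
  57.7.0.0/17 (57.7.0.0 - 57.7.127.255) -> EDGE1
More-specific entries that do NOT match:
  57.7.45.192/26 (57.7.45.192 - 57.7.45.255) does not contain 57.7.44.214
  57.7.40.128/25 (57.7.40.128 - 57.7.40.255) does not contain 57.7.44.214
  57.7.44.0/25 (57.7.44.0 - 57.7.44.127) does not contain 57.7.44.214
  57.7.45.128/25 (57.7.45.128 - 57.7.45.255) does not contain 57.7.44.214
  57.7.60.0/23 (57.7.60.0 - 57.7.61.255) does not contain 57.7.44.214
  57.7.60.0/22 (57.7.60.0 - 57.7.63.255) does not contain 57.7.44.214
  57.15.0.0/18 (57.15.0.0 - 57.15.63.255) does not contain 57.7.44.214
Longest matching prefix is /17 -> next hop EDGE1.

EDGE1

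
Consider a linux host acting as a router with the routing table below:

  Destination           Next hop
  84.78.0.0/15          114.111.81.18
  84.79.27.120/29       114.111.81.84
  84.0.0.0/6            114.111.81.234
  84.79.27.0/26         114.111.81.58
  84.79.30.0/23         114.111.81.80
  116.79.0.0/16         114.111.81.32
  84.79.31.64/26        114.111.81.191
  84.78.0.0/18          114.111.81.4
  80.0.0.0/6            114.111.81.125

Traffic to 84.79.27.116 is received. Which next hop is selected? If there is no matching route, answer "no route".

114.111.81.18

Routes whose prefix contains 84.79.27.116:
  84.0.0.0/6 (84.0.0.0 - 87.255.255.255) -> 114.111.81.234
  84.78.0.0/15 (84.78.0.0 - 84.79.255.255) -> 114.111.81.18
More-specific entries that do NOT match:
  84.79.27.120/29 (84.79.27.120 - 84.79.27.127) does not contain 84.79.27.116
  84.79.27.0/26 (84.79.27.0 - 84.79.27.63) does not contain 84.79.27.116
  84.79.31.64/26 (84.79.31.64 - 84.79.31.127) does not contain 84.79.27.116
  84.79.30.0/23 (84.79.30.0 - 84.79.31.255) does not contain 84.79.27.116
  84.78.0.0/18 (84.78.0.0 - 84.78.63.255) does not contain 84.79.27.116
  116.79.0.0/16 (116.79.0.0 - 116.79.255.255) does not contain 84.79.27.116
Longest matching prefix is /15 -> next hop 114.111.81.18.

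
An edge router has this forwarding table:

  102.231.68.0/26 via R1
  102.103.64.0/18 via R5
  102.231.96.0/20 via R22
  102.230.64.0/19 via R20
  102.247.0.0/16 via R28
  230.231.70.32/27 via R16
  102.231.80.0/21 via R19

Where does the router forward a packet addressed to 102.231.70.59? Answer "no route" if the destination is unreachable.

no route

No entry's prefix contains 102.231.70.59; there is no default route.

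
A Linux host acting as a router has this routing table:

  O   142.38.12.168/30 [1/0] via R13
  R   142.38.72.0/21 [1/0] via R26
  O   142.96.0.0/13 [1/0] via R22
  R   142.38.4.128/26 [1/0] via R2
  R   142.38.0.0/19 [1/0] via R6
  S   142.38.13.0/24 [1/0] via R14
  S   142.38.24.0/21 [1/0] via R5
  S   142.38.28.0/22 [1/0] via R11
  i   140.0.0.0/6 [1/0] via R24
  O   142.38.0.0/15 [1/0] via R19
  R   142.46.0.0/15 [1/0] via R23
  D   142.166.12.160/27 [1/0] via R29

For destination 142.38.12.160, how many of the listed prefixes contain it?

3

Prefixes containing 142.38.12.160:
  140.0.0.0/6 (140.0.0.0 - 143.255.255.255)
  142.38.0.0/15 (142.38.0.0 - 142.39.255.255)
  142.38.0.0/19 (142.38.0.0 - 142.38.31.255)
Total matching entries: 3.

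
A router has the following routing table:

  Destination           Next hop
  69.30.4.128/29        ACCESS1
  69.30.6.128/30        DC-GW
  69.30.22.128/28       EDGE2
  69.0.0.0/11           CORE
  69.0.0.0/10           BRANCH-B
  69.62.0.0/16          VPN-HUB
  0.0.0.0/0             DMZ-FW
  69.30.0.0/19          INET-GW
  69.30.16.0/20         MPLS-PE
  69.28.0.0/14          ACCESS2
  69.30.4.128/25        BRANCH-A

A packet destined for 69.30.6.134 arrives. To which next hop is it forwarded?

INET-GW

Routes whose prefix contains 69.30.6.134:
  0.0.0.0/0 (default, matches everything) -> DMZ-FW
  69.0.0.0/10 (69.0.0.0 - 69.63.255.255) -> BRANCH-B
  69.0.0.0/11 (69.0.0.0 - 69.31.255.255) -> CORE
  69.28.0.0/14 (69.28.0.0 - 69.31.255.255) -> ACCESS2
  69.30.0.0/19 (69.30.0.0 - 69.30.31.255) -> INET-GW
More-specific entries that do NOT match:
  69.30.6.128/30 (69.30.6.128 - 69.30.6.131) does not contain 69.30.6.134
  69.30.4.128/29 (69.30.4.128 - 69.30.4.135) does not contain 69.30.6.134
  69.30.22.128/28 (69.30.22.128 - 69.30.22.143) does not contain 69.30.6.134
  69.30.4.128/25 (69.30.4.128 - 69.30.4.255) does not contain 69.30.6.134
  69.30.16.0/20 (69.30.16.0 - 69.30.31.255) does not contain 69.30.6.134
Longest matching prefix is /19 -> next hop INET-GW.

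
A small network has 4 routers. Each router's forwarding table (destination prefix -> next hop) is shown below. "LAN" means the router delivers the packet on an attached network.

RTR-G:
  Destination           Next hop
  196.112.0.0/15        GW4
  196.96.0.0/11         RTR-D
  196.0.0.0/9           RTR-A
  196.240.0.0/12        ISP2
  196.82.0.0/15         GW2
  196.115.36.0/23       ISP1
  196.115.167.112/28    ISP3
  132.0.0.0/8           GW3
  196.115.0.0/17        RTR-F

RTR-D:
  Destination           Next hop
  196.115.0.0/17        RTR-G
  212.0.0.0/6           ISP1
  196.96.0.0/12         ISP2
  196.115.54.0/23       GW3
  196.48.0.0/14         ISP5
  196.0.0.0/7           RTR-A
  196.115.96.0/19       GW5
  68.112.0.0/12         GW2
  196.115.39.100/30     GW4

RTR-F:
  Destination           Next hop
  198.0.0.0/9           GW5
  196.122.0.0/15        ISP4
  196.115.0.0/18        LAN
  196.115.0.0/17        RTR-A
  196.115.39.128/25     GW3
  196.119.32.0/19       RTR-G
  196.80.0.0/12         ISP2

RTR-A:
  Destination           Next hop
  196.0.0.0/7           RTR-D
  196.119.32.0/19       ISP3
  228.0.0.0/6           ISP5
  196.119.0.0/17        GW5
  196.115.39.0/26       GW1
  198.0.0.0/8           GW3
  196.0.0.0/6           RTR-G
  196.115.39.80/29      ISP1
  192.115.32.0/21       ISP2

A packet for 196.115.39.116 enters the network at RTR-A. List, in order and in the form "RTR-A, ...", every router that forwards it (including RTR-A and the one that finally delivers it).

At RTR-A: longest match for 196.115.39.116 is 196.0.0.0/7 -> RTR-D
At RTR-D: longest match for 196.115.39.116 is 196.115.0.0/17 -> RTR-G
At RTR-G: longest match for 196.115.39.116 is 196.115.0.0/17 -> RTR-F
At RTR-F: longest match for 196.115.39.116 is 196.115.0.0/18 -> LAN

RTR-A, RTR-D, RTR-G, RTR-F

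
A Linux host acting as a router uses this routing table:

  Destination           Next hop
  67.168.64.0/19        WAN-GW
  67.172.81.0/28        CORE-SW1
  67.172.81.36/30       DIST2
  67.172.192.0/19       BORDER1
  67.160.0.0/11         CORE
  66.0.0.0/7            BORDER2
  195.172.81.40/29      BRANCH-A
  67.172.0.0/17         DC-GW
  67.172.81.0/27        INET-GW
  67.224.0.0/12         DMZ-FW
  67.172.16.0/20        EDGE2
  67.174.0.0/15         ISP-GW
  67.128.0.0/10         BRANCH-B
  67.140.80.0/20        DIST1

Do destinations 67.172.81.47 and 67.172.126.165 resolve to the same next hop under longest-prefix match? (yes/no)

67.172.81.47: longest match 67.172.0.0/17 -> DC-GW
67.172.126.165: longest match 67.172.0.0/17 -> DC-GW

yes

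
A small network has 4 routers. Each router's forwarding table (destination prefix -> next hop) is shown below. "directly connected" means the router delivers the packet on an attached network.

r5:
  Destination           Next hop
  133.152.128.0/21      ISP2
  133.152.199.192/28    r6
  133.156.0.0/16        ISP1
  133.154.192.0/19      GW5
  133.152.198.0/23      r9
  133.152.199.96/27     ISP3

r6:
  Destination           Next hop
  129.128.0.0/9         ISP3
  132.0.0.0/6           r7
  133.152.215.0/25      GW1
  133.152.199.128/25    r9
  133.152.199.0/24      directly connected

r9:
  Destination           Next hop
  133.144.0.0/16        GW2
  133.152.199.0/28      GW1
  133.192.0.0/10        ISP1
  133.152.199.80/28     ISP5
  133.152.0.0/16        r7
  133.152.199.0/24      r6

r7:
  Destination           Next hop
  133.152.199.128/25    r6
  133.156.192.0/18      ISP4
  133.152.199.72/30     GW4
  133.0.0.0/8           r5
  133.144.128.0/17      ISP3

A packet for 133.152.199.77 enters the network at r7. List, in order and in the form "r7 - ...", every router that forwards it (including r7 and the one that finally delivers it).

r7 - r5 - r9 - r6

At r7: longest match for 133.152.199.77 is 133.0.0.0/8 -> r5
At r5: longest match for 133.152.199.77 is 133.152.198.0/23 -> r9
At r9: longest match for 133.152.199.77 is 133.152.199.0/24 -> r6
At r6: longest match for 133.152.199.77 is 133.152.199.0/24 -> directly connected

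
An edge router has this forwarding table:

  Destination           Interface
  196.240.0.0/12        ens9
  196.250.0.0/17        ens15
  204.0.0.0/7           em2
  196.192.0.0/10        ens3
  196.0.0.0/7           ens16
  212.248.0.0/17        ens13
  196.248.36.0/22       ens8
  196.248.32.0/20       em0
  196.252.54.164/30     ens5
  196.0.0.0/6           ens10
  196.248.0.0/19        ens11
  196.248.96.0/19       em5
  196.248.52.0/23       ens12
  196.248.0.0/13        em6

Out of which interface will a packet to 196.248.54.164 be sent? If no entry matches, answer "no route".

em6

Routes whose prefix contains 196.248.54.164:
  196.0.0.0/6 (196.0.0.0 - 199.255.255.255) -> ens10
  196.0.0.0/7 (196.0.0.0 - 197.255.255.255) -> ens16
  196.192.0.0/10 (196.192.0.0 - 196.255.255.255) -> ens3
  196.240.0.0/12 (196.240.0.0 - 196.255.255.255) -> ens9
  196.248.0.0/13 (196.248.0.0 - 196.255.255.255) -> em6
More-specific entries that do NOT match:
  196.252.54.164/30 (196.252.54.164 - 196.252.54.167) does not contain 196.248.54.164
  196.248.52.0/23 (196.248.52.0 - 196.248.53.255) does not contain 196.248.54.164
  196.248.36.0/22 (196.248.36.0 - 196.248.39.255) does not contain 196.248.54.164
  196.248.32.0/20 (196.248.32.0 - 196.248.47.255) does not contain 196.248.54.164
  196.248.0.0/19 (196.248.0.0 - 196.248.31.255) does not contain 196.248.54.164
  196.248.96.0/19 (196.248.96.0 - 196.248.127.255) does not contain 196.248.54.164
  196.250.0.0/17 (196.250.0.0 - 196.250.127.255) does not contain 196.248.54.164
  212.248.0.0/17 (212.248.0.0 - 212.248.127.255) does not contain 196.248.54.164
Longest matching prefix is /13 -> interface em6.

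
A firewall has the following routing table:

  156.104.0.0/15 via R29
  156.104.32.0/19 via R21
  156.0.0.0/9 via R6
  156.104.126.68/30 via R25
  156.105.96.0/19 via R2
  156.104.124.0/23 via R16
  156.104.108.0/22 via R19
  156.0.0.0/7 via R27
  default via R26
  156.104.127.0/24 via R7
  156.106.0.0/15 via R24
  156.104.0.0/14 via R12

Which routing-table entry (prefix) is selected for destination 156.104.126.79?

156.104.0.0/15

Entries matching 156.104.126.79:
  0.0.0.0/0 (default, matches everything)
  156.0.0.0/7 (156.0.0.0 - 157.255.255.255)
  156.0.0.0/9 (156.0.0.0 - 156.127.255.255)
  156.104.0.0/14 (156.104.0.0 - 156.107.255.255)
  156.104.0.0/15 (156.104.0.0 - 156.105.255.255)
Most specific is 156.104.0.0/15.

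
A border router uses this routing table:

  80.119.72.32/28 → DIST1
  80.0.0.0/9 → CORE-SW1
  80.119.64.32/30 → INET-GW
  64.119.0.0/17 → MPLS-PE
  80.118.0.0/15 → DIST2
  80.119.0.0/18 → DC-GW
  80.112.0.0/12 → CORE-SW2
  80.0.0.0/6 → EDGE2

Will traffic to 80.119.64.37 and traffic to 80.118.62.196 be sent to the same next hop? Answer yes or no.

80.119.64.37: longest match 80.118.0.0/15 -> DIST2
80.118.62.196: longest match 80.118.0.0/15 -> DIST2

yes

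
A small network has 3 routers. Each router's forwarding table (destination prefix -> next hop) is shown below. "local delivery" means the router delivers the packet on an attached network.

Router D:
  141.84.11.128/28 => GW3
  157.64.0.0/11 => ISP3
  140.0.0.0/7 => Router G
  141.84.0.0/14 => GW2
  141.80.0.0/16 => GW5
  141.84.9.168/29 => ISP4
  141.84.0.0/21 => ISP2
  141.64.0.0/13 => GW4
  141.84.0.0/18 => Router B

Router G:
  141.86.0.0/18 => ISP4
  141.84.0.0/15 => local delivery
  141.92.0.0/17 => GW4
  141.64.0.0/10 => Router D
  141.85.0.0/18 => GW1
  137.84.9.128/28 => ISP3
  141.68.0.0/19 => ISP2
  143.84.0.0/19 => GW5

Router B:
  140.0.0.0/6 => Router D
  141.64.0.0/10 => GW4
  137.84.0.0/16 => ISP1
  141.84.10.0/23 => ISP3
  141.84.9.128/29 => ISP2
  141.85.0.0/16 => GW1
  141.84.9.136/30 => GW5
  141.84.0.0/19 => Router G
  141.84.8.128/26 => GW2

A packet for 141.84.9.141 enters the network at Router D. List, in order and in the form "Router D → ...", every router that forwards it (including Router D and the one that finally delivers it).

At Router D: longest match for 141.84.9.141 is 141.84.0.0/18 -> Router B
At Router B: longest match for 141.84.9.141 is 141.84.0.0/19 -> Router G
At Router G: longest match for 141.84.9.141 is 141.84.0.0/15 -> local delivery

Router D → Router B → Router G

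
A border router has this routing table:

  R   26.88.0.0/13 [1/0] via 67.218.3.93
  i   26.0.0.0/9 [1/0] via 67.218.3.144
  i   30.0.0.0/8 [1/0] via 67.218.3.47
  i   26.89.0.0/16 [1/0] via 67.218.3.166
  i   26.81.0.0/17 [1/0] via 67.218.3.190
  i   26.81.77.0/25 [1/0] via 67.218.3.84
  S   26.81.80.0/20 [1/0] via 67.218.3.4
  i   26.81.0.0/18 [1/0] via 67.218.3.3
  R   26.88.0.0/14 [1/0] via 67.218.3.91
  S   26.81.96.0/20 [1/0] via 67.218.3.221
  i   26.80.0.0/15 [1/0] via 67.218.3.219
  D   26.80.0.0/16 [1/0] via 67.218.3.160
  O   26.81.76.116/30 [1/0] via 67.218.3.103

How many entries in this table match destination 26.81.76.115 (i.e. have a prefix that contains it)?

Prefixes containing 26.81.76.115:
  26.0.0.0/9 (26.0.0.0 - 26.127.255.255)
  26.80.0.0/15 (26.80.0.0 - 26.81.255.255)
  26.81.0.0/17 (26.81.0.0 - 26.81.127.255)
Total matching entries: 3.

3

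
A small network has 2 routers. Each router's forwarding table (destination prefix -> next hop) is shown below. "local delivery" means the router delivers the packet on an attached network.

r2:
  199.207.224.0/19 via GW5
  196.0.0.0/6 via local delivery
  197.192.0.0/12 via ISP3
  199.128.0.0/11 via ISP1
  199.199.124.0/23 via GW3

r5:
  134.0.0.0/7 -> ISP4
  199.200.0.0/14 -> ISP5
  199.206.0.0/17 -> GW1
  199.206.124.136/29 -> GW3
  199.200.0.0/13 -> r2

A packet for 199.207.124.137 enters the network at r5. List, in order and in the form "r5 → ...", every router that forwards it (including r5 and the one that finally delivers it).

At r5: longest match for 199.207.124.137 is 199.200.0.0/13 -> r2
At r2: longest match for 199.207.124.137 is 196.0.0.0/6 -> local delivery

r5 → r2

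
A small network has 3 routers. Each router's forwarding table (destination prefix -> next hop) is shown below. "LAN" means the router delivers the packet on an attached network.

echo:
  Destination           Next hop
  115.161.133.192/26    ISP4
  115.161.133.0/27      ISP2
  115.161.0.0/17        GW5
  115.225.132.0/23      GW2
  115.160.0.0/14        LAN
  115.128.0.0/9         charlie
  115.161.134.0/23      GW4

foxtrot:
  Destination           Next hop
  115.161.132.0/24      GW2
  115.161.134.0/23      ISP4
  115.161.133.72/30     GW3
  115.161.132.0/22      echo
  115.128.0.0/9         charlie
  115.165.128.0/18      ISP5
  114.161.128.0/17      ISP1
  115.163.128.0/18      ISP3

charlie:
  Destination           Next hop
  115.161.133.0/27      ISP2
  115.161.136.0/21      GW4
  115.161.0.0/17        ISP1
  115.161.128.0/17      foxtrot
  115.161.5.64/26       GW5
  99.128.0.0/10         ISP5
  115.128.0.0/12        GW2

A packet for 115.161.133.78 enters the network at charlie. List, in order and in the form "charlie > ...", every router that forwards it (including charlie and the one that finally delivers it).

charlie > foxtrot > echo

At charlie: longest match for 115.161.133.78 is 115.161.128.0/17 -> foxtrot
At foxtrot: longest match for 115.161.133.78 is 115.161.132.0/22 -> echo
At echo: longest match for 115.161.133.78 is 115.160.0.0/14 -> LAN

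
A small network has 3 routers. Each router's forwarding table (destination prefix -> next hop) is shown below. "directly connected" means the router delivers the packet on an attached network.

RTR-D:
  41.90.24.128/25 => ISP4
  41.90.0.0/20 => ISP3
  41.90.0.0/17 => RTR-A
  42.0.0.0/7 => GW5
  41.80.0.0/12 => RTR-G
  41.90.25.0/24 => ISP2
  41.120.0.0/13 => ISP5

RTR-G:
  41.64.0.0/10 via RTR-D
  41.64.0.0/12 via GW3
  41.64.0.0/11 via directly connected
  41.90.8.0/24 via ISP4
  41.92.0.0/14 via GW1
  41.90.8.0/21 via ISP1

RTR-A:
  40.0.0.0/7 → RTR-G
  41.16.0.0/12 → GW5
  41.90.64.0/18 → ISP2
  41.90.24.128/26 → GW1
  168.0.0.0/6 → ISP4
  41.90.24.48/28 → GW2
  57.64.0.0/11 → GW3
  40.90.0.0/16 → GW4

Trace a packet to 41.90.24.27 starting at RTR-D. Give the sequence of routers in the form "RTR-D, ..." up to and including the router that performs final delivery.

At RTR-D: longest match for 41.90.24.27 is 41.90.0.0/17 -> RTR-A
At RTR-A: longest match for 41.90.24.27 is 40.0.0.0/7 -> RTR-G
At RTR-G: longest match for 41.90.24.27 is 41.64.0.0/11 -> directly connected

RTR-D, RTR-A, RTR-G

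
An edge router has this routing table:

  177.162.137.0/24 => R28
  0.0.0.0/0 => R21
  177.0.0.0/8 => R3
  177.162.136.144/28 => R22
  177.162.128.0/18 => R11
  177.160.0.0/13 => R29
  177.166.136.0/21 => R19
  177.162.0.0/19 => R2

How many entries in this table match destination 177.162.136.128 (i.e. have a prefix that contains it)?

4

Prefixes containing 177.162.136.128:
  0.0.0.0/0 (default, matches everything)
  177.0.0.0/8 (177.0.0.0 - 177.255.255.255)
  177.160.0.0/13 (177.160.0.0 - 177.167.255.255)
  177.162.128.0/18 (177.162.128.0 - 177.162.191.255)
Total matching entries: 4.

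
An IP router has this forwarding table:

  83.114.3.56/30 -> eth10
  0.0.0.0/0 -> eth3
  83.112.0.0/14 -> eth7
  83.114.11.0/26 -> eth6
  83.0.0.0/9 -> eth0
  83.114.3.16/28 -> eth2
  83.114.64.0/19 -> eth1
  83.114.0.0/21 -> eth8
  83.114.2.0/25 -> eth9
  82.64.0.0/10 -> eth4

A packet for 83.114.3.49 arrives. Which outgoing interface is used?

Routes whose prefix contains 83.114.3.49:
  0.0.0.0/0 (default, matches everything) -> eth3
  83.0.0.0/9 (83.0.0.0 - 83.127.255.255) -> eth0
  83.112.0.0/14 (83.112.0.0 - 83.115.255.255) -> eth7
  83.114.0.0/21 (83.114.0.0 - 83.114.7.255) -> eth8
More-specific entries that do NOT match:
  83.114.3.56/30 (83.114.3.56 - 83.114.3.59) does not contain 83.114.3.49
  83.114.3.16/28 (83.114.3.16 - 83.114.3.31) does not contain 83.114.3.49
  83.114.11.0/26 (83.114.11.0 - 83.114.11.63) does not contain 83.114.3.49
  83.114.2.0/25 (83.114.2.0 - 83.114.2.127) does not contain 83.114.3.49
Longest matching prefix is /21 -> interface eth8.

eth8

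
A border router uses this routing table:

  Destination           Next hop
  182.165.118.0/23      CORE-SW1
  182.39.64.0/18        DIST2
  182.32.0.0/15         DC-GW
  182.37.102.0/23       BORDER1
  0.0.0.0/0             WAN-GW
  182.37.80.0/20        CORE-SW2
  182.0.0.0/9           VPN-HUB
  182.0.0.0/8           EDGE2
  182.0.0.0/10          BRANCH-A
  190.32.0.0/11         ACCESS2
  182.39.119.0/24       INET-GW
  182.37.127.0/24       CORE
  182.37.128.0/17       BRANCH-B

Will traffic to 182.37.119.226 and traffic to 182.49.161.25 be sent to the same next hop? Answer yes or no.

182.37.119.226: longest match 182.0.0.0/10 -> BRANCH-A
182.49.161.25: longest match 182.0.0.0/10 -> BRANCH-A

yes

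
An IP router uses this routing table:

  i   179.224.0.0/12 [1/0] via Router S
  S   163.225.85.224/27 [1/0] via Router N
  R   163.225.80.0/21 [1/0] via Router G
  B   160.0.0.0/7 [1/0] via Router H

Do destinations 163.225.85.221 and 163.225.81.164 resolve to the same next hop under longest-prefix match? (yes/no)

yes

163.225.85.221: longest match 163.225.80.0/21 -> Router G
163.225.81.164: longest match 163.225.80.0/21 -> Router G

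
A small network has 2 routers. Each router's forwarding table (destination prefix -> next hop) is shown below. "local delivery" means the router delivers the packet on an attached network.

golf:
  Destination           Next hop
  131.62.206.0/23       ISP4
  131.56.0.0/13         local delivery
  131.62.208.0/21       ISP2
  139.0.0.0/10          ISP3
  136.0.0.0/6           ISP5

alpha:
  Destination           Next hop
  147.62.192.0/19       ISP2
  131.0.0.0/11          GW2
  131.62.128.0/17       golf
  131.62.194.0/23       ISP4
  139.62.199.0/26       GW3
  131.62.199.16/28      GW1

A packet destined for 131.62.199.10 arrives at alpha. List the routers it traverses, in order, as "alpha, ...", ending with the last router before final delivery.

alpha, golf

At alpha: longest match for 131.62.199.10 is 131.62.128.0/17 -> golf
At golf: longest match for 131.62.199.10 is 131.56.0.0/13 -> local delivery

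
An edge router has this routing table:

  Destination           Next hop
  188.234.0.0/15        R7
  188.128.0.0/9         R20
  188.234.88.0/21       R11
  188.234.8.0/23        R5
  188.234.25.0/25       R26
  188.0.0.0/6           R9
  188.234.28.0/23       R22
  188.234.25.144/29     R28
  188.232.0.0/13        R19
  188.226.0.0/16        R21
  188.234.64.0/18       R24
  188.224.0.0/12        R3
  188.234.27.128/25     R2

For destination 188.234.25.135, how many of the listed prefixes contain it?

5

Prefixes containing 188.234.25.135:
  188.0.0.0/6 (188.0.0.0 - 191.255.255.255)
  188.128.0.0/9 (188.128.0.0 - 188.255.255.255)
  188.224.0.0/12 (188.224.0.0 - 188.239.255.255)
  188.232.0.0/13 (188.232.0.0 - 188.239.255.255)
  188.234.0.0/15 (188.234.0.0 - 188.235.255.255)
Total matching entries: 5.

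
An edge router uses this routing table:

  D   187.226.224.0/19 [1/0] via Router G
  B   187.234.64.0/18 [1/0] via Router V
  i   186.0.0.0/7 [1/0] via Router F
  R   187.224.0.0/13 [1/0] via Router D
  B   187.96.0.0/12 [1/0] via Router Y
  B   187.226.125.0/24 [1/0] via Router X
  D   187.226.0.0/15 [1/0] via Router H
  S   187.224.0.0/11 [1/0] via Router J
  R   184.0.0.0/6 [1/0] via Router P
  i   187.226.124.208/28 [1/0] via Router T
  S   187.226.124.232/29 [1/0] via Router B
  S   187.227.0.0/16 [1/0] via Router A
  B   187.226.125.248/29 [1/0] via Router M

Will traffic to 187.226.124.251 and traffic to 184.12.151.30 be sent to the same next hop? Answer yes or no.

no

187.226.124.251: longest match 187.226.0.0/15 -> Router H
184.12.151.30: longest match 184.0.0.0/6 -> Router P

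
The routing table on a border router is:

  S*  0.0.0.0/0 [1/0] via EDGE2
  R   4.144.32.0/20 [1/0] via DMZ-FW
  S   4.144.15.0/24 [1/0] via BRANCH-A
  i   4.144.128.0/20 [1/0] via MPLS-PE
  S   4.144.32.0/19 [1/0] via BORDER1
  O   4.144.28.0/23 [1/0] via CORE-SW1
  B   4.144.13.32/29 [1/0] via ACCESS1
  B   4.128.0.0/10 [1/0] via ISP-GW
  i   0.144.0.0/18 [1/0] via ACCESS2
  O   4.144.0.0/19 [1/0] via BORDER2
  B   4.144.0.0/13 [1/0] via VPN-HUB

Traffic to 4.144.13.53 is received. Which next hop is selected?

Routes whose prefix contains 4.144.13.53:
  0.0.0.0/0 (default, matches everything) -> EDGE2
  4.128.0.0/10 (4.128.0.0 - 4.191.255.255) -> ISP-GW
  4.144.0.0/13 (4.144.0.0 - 4.151.255.255) -> VPN-HUB
  4.144.0.0/19 (4.144.0.0 - 4.144.31.255) -> BORDER2
More-specific entries that do NOT match:
  4.144.13.32/29 (4.144.13.32 - 4.144.13.39) does not contain 4.144.13.53
  4.144.15.0/24 (4.144.15.0 - 4.144.15.255) does not contain 4.144.13.53
  4.144.28.0/23 (4.144.28.0 - 4.144.29.255) does not contain 4.144.13.53
  4.144.32.0/20 (4.144.32.0 - 4.144.47.255) does not contain 4.144.13.53
  4.144.128.0/20 (4.144.128.0 - 4.144.143.255) does not contain 4.144.13.53
Longest matching prefix is /19 -> next hop BORDER2.

BORDER2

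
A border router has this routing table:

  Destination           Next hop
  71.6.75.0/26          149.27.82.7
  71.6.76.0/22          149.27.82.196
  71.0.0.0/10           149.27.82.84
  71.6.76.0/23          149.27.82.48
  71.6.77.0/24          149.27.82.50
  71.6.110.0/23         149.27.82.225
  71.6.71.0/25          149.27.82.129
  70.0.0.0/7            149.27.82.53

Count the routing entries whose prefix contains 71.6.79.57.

3

Prefixes containing 71.6.79.57:
  70.0.0.0/7 (70.0.0.0 - 71.255.255.255)
  71.0.0.0/10 (71.0.0.0 - 71.63.255.255)
  71.6.76.0/22 (71.6.76.0 - 71.6.79.255)
Total matching entries: 3.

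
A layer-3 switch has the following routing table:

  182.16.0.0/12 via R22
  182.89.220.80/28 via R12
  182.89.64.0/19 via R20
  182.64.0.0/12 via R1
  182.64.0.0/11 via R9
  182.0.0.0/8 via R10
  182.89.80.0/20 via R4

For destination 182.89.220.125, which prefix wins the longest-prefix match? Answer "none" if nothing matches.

182.64.0.0/11

Entries matching 182.89.220.125:
  182.0.0.0/8 (182.0.0.0 - 182.255.255.255)
  182.64.0.0/11 (182.64.0.0 - 182.95.255.255)
Most specific is 182.64.0.0/11.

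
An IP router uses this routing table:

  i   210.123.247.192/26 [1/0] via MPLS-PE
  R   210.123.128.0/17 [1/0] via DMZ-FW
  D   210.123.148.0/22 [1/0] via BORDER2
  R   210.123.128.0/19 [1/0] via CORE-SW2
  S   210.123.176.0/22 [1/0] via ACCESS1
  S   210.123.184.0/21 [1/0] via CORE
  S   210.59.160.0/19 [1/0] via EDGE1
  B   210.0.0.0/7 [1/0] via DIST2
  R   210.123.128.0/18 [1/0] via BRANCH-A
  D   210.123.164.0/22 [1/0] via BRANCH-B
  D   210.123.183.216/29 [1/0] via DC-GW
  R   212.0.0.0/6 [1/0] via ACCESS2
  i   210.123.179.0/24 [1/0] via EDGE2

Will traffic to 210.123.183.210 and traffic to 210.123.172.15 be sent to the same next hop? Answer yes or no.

yes

210.123.183.210: longest match 210.123.128.0/18 -> BRANCH-A
210.123.172.15: longest match 210.123.128.0/18 -> BRANCH-A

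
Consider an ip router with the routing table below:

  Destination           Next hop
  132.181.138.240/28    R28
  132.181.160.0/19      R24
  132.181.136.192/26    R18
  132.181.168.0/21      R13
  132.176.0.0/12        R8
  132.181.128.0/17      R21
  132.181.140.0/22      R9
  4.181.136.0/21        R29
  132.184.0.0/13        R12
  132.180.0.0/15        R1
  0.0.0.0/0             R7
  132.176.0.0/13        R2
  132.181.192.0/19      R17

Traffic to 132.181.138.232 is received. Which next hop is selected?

Routes whose prefix contains 132.181.138.232:
  0.0.0.0/0 (default, matches everything) -> R7
  132.176.0.0/12 (132.176.0.0 - 132.191.255.255) -> R8
  132.176.0.0/13 (132.176.0.0 - 132.183.255.255) -> R2
  132.180.0.0/15 (132.180.0.0 - 132.181.255.255) -> R1
  132.181.128.0/17 (132.181.128.0 - 132.181.255.255) -> R21
More-specific entries that do NOT match:
  132.181.138.240/28 (132.181.138.240 - 132.181.138.255) does not contain 132.181.138.232
  132.181.136.192/26 (132.181.136.192 - 132.181.136.255) does not contain 132.181.138.232
  132.181.140.0/22 (132.181.140.0 - 132.181.143.255) does not contain 132.181.138.232
  132.181.168.0/21 (132.181.168.0 - 132.181.175.255) does not contain 132.181.138.232
  4.181.136.0/21 (4.181.136.0 - 4.181.143.255) does not contain 132.181.138.232
  132.181.160.0/19 (132.181.160.0 - 132.181.191.255) does not contain 132.181.138.232
  132.181.192.0/19 (132.181.192.0 - 132.181.223.255) does not contain 132.181.138.232
Longest matching prefix is /17 -> next hop R21.

R21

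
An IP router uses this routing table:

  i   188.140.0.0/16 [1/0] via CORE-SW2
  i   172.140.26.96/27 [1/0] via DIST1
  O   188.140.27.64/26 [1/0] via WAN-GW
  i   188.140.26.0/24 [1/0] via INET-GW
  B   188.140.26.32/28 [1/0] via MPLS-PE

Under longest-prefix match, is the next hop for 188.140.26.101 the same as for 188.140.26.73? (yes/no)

yes

188.140.26.101: longest match 188.140.26.0/24 -> INET-GW
188.140.26.73: longest match 188.140.26.0/24 -> INET-GW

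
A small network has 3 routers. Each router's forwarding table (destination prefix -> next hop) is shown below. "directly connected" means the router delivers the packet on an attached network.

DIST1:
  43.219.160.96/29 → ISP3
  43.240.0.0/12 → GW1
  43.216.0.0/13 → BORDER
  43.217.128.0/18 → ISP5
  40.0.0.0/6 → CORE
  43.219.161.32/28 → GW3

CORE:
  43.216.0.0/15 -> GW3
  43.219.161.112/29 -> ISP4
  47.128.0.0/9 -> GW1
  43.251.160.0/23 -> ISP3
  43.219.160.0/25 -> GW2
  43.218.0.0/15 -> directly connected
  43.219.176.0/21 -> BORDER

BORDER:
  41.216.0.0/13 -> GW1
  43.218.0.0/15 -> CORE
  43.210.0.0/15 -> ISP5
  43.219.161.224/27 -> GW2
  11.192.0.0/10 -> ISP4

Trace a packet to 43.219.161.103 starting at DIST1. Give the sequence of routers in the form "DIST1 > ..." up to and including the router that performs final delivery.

DIST1 > BORDER > CORE

At DIST1: longest match for 43.219.161.103 is 43.216.0.0/13 -> BORDER
At BORDER: longest match for 43.219.161.103 is 43.218.0.0/15 -> CORE
At CORE: longest match for 43.219.161.103 is 43.218.0.0/15 -> directly connected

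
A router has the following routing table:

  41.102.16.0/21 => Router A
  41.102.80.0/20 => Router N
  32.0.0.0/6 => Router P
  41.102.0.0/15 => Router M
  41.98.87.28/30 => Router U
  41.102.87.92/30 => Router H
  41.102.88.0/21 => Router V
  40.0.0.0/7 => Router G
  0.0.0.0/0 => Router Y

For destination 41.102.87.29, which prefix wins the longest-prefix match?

Entries matching 41.102.87.29:
  0.0.0.0/0 (default, matches everything)
  40.0.0.0/7 (40.0.0.0 - 41.255.255.255)
  41.102.0.0/15 (41.102.0.0 - 41.103.255.255)
  41.102.80.0/20 (41.102.80.0 - 41.102.95.255)
Most specific is 41.102.80.0/20.

41.102.80.0/20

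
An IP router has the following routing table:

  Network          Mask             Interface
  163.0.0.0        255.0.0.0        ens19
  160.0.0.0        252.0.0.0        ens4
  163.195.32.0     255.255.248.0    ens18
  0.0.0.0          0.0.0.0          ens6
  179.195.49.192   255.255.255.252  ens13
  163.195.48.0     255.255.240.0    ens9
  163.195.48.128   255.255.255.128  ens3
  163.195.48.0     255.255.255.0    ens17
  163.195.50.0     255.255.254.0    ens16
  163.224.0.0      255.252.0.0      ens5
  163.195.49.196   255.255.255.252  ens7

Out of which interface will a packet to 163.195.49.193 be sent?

Routes whose prefix contains 163.195.49.193:
  0.0.0.0/0 (default, matches everything) -> ens6
  160.0.0.0/6 (160.0.0.0 - 163.255.255.255) -> ens4
  163.0.0.0/8 (163.0.0.0 - 163.255.255.255) -> ens19
  163.195.48.0/20 (163.195.48.0 - 163.195.63.255) -> ens9
More-specific entries that do NOT match:
  179.195.49.192/30 (179.195.49.192 - 179.195.49.195) does not contain 163.195.49.193
  163.195.49.196/30 (163.195.49.196 - 163.195.49.199) does not contain 163.195.49.193
  163.195.48.128/25 (163.195.48.128 - 163.195.48.255) does not contain 163.195.49.193
  163.195.48.0/24 (163.195.48.0 - 163.195.48.255) does not contain 163.195.49.193
  163.195.50.0/23 (163.195.50.0 - 163.195.51.255) does not contain 163.195.49.193
  163.195.32.0/21 (163.195.32.0 - 163.195.39.255) does not contain 163.195.49.193
Longest matching prefix is /20 -> interface ens9.

ens9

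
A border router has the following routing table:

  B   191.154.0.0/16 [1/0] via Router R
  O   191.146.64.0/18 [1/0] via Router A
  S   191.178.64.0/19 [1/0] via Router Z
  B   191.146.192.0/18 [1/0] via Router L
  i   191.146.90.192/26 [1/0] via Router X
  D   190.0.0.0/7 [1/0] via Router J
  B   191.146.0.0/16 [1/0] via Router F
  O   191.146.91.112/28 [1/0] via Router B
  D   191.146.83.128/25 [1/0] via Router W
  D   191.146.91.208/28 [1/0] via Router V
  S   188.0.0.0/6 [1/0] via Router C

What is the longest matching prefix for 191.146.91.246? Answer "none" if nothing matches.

Entries matching 191.146.91.246:
  188.0.0.0/6 (188.0.0.0 - 191.255.255.255)
  190.0.0.0/7 (190.0.0.0 - 191.255.255.255)
  191.146.0.0/16 (191.146.0.0 - 191.146.255.255)
  191.146.64.0/18 (191.146.64.0 - 191.146.127.255)
Most specific is 191.146.64.0/18.

191.146.64.0/18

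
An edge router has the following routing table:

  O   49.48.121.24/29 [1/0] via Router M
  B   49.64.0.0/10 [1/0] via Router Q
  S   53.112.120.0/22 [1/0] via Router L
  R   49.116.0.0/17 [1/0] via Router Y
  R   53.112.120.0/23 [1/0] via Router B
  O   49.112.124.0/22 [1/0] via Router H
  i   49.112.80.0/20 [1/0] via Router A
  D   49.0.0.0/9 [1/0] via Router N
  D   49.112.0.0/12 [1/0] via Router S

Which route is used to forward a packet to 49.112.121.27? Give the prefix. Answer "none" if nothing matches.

49.112.0.0/12

Entries matching 49.112.121.27:
  49.0.0.0/9 (49.0.0.0 - 49.127.255.255)
  49.64.0.0/10 (49.64.0.0 - 49.127.255.255)
  49.112.0.0/12 (49.112.0.0 - 49.127.255.255)
Most specific is 49.112.0.0/12.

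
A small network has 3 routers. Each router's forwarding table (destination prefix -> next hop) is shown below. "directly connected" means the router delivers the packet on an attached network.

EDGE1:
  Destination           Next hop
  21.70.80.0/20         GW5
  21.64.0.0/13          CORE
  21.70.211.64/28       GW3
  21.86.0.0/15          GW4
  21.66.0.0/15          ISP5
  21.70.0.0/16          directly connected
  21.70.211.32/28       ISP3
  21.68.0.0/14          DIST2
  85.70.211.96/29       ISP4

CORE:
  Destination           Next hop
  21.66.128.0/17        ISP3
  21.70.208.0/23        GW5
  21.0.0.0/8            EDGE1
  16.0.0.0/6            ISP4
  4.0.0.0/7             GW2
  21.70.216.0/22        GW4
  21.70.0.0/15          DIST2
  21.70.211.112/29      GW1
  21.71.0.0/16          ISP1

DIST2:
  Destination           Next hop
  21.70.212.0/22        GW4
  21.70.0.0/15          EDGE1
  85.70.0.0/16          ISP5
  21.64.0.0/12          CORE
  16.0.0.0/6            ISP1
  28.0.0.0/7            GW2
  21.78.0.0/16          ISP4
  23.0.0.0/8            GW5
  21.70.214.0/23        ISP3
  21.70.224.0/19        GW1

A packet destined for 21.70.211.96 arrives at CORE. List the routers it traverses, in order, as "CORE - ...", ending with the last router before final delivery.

At CORE: longest match for 21.70.211.96 is 21.70.0.0/15 -> DIST2
At DIST2: longest match for 21.70.211.96 is 21.70.0.0/15 -> EDGE1
At EDGE1: longest match for 21.70.211.96 is 21.70.0.0/16 -> directly connected

CORE - DIST2 - EDGE1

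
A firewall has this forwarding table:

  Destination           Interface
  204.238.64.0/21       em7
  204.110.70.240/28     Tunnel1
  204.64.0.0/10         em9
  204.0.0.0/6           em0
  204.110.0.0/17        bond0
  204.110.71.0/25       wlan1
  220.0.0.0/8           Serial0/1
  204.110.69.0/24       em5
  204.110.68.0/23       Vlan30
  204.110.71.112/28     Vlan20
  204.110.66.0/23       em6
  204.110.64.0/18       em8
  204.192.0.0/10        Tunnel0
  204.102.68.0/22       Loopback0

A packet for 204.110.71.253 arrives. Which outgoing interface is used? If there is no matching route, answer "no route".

Routes whose prefix contains 204.110.71.253:
  204.0.0.0/6 (204.0.0.0 - 207.255.255.255) -> em0
  204.64.0.0/10 (204.64.0.0 - 204.127.255.255) -> em9
  204.110.0.0/17 (204.110.0.0 - 204.110.127.255) -> bond0
  204.110.64.0/18 (204.110.64.0 - 204.110.127.255) -> em8
More-specific entries that do NOT match:
  204.110.70.240/28 (204.110.70.240 - 204.110.70.255) does not contain 204.110.71.253
  204.110.71.112/28 (204.110.71.112 - 204.110.71.127) does not contain 204.110.71.253
  204.110.71.0/25 (204.110.71.0 - 204.110.71.127) does not contain 204.110.71.253
  204.110.69.0/24 (204.110.69.0 - 204.110.69.255) does not contain 204.110.71.253
  204.110.68.0/23 (204.110.68.0 - 204.110.69.255) does not contain 204.110.71.253
  204.110.66.0/23 (204.110.66.0 - 204.110.67.255) does not contain 204.110.71.253
  204.102.68.0/22 (204.102.68.0 - 204.102.71.255) does not contain 204.110.71.253
  204.238.64.0/21 (204.238.64.0 - 204.238.71.255) does not contain 204.110.71.253
Longest matching prefix is /18 -> interface em8.

em8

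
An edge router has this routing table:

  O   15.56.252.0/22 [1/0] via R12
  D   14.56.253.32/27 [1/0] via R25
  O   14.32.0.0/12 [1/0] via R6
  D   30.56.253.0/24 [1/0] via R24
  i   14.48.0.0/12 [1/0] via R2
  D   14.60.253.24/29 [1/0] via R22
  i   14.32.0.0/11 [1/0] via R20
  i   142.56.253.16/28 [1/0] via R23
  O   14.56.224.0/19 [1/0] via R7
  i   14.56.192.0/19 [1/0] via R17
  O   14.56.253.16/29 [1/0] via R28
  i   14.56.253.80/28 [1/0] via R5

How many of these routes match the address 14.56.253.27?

Prefixes containing 14.56.253.27:
  14.32.0.0/11 (14.32.0.0 - 14.63.255.255)
  14.48.0.0/12 (14.48.0.0 - 14.63.255.255)
  14.56.224.0/19 (14.56.224.0 - 14.56.255.255)
Total matching entries: 3.

3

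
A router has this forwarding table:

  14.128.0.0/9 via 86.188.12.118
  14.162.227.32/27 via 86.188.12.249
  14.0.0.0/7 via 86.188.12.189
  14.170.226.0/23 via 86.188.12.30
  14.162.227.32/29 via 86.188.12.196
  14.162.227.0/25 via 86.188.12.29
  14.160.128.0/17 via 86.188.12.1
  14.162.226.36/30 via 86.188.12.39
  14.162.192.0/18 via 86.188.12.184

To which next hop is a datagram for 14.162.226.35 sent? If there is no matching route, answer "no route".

Routes whose prefix contains 14.162.226.35:
  14.0.0.0/7 (14.0.0.0 - 15.255.255.255) -> 86.188.12.189
  14.128.0.0/9 (14.128.0.0 - 14.255.255.255) -> 86.188.12.118
  14.162.192.0/18 (14.162.192.0 - 14.162.255.255) -> 86.188.12.184
More-specific entries that do NOT match:
  14.162.226.36/30 (14.162.226.36 - 14.162.226.39) does not contain 14.162.226.35
  14.162.227.32/29 (14.162.227.32 - 14.162.227.39) does not contain 14.162.226.35
  14.162.227.32/27 (14.162.227.32 - 14.162.227.63) does not contain 14.162.226.35
  14.162.227.0/25 (14.162.227.0 - 14.162.227.127) does not contain 14.162.226.35
  14.170.226.0/23 (14.170.226.0 - 14.170.227.255) does not contain 14.162.226.35
Longest matching prefix is /18 -> next hop 86.188.12.184.

86.188.12.184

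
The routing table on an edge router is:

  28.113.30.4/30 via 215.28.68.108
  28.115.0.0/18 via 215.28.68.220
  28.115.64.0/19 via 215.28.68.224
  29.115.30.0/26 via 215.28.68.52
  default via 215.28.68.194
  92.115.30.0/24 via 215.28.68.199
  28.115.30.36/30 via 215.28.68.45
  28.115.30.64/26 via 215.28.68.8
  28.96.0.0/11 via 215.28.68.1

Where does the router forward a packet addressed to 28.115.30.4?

215.28.68.220

Routes whose prefix contains 28.115.30.4:
  0.0.0.0/0 (default, matches everything) -> 215.28.68.194
  28.96.0.0/11 (28.96.0.0 - 28.127.255.255) -> 215.28.68.1
  28.115.0.0/18 (28.115.0.0 - 28.115.63.255) -> 215.28.68.220
More-specific entries that do NOT match:
  28.113.30.4/30 (28.113.30.4 - 28.113.30.7) does not contain 28.115.30.4
  28.115.30.36/30 (28.115.30.36 - 28.115.30.39) does not contain 28.115.30.4
  29.115.30.0/26 (29.115.30.0 - 29.115.30.63) does not contain 28.115.30.4
  28.115.30.64/26 (28.115.30.64 - 28.115.30.127) does not contain 28.115.30.4
  92.115.30.0/24 (92.115.30.0 - 92.115.30.255) does not contain 28.115.30.4
  28.115.64.0/19 (28.115.64.0 - 28.115.95.255) does not contain 28.115.30.4
Longest matching prefix is /18 -> next hop 215.28.68.220.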